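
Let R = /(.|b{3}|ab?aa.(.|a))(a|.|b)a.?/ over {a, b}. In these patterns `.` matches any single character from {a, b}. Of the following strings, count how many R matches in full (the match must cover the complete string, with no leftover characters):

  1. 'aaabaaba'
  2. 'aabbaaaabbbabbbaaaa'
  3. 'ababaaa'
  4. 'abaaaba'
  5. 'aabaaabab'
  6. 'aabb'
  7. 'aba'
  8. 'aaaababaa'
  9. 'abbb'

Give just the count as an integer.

1. 'aaabaaba' → no match
2 → no match
3. 'ababaaa' → no match
4. 'abaaaba' → no match
5. 'aabaaabab' → no match
6. 'aabb' → no match
7. 'aba' → match
8. 'aaaababaa' → no match
9. 'abbb' → no match
Total matched: 1

1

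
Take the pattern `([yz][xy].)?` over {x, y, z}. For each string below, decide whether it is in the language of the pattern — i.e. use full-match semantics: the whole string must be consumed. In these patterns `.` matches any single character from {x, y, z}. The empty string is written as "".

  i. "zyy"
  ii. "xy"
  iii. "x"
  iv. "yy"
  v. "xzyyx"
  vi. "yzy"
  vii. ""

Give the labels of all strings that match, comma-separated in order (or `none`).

i, vii

i → match
ii → no match
iii → no match
iv → no match
v → no match
vi → no match
vii → match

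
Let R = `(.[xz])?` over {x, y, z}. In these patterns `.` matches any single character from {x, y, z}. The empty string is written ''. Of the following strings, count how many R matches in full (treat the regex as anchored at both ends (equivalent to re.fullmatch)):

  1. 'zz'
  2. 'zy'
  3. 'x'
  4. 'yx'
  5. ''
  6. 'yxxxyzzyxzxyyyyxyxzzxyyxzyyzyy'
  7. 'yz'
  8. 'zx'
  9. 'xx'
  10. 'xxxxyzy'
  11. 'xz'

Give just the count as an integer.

1 → match
2 → no match
3 → no match
4 → match
5 → match
6 → no match
7 → match
8 → match
9 → match
10 → no match
11 → match
Total matched: 7

7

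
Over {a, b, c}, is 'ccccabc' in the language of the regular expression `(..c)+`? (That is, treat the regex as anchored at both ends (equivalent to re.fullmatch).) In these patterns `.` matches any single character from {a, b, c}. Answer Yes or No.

No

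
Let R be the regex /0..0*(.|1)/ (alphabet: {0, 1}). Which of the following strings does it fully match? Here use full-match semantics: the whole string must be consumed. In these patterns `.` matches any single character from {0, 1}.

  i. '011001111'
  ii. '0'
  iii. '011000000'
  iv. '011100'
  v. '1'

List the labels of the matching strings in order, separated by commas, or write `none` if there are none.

i. '011001111' → no match
ii. '0' → no match
iii. '011000000' → match
iv. '011100' → no match
v. '1' → no match — must start with '0'

iii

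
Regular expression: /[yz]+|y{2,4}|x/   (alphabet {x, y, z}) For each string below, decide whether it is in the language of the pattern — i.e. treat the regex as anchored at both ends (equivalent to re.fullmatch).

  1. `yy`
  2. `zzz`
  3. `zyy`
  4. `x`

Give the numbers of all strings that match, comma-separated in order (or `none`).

1, 2, 3, 4

1. `yy` → match
2. `zzz` → match
3. `zyy` → match
4. `x` → match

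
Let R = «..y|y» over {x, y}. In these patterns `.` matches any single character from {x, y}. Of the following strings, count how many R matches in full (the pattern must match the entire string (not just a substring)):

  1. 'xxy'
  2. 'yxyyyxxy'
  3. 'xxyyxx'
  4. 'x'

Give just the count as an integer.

1

1 → match
2 → no match
3 → no match — must end with 'y'
4 → no match — must end with 'y'
Total matched: 1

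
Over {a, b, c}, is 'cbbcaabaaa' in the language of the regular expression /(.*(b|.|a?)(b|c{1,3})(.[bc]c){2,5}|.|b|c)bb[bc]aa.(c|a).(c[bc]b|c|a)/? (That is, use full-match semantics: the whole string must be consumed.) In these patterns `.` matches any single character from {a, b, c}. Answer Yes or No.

Yes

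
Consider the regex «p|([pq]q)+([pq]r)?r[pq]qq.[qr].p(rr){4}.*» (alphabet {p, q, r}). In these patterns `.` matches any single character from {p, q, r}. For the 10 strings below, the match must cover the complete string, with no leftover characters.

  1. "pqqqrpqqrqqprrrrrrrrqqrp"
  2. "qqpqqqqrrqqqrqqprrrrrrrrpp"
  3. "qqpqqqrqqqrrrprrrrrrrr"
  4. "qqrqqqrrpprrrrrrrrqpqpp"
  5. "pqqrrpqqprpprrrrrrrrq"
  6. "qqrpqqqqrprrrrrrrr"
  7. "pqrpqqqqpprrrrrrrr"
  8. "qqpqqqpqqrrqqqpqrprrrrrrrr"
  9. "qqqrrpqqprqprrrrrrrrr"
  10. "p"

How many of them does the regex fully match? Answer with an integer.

1 → match
2 → match
3 → match
4 → match
5 → match
6 → match
7 → match
8 → match
9 → match
10 → match
Total matched: 10

10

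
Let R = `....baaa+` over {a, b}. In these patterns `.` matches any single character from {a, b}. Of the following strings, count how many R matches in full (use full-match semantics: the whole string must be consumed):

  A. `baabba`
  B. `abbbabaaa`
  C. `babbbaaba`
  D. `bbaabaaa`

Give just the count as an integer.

A → no match
B → no match
C → no match
D → match
Total matched: 1

1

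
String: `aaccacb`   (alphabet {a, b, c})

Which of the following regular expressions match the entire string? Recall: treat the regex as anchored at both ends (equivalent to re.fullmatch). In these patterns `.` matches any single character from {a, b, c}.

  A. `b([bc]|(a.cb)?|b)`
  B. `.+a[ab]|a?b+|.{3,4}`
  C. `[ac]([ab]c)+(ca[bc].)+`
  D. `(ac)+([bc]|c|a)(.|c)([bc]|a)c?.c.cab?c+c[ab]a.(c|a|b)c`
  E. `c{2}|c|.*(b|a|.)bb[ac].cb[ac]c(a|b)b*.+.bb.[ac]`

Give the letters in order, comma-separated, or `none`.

C

A → no match — must start with `b`
B → no match
C → match
D → no match — must start with `ac`
E → no match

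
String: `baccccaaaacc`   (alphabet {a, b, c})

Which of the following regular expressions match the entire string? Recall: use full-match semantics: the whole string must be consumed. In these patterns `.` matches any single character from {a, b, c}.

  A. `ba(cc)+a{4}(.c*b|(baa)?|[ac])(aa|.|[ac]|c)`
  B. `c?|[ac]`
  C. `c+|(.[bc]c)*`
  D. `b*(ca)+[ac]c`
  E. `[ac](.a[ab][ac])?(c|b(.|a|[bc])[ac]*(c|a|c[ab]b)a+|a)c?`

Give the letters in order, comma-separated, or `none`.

A → match
B → no match
C → no match
D → no match
E → no match

A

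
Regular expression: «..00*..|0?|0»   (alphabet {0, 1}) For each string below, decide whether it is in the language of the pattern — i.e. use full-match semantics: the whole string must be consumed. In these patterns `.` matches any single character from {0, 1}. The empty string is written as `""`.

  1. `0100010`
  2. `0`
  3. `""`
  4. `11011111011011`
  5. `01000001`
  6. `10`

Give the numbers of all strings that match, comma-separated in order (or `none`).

1 → match
2 → match
3 → match
4 → no match
5 → match
6 → no match

1, 2, 3, 5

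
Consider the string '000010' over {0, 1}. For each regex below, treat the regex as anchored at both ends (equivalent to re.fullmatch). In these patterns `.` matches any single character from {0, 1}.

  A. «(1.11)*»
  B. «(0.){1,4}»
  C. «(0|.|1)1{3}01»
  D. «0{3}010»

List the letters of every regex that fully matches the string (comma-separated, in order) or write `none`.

D

A → no match
B → no match
C → no match — must end with '101'
D → match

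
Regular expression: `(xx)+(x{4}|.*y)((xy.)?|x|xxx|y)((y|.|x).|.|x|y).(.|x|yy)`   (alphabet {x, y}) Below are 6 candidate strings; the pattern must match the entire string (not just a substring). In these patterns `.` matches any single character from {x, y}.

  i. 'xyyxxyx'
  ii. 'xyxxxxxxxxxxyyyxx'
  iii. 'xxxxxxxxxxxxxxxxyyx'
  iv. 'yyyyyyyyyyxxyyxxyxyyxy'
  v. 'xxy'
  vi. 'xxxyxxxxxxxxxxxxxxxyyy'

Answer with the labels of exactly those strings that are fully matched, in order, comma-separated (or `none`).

i. 'xyyxxyx' → no match — must start with 'xx'
ii → no match — must start with 'xx'
iii → match
iv → no match — must start with 'xx'
v. 'xxy' → no match
vi → no match

iii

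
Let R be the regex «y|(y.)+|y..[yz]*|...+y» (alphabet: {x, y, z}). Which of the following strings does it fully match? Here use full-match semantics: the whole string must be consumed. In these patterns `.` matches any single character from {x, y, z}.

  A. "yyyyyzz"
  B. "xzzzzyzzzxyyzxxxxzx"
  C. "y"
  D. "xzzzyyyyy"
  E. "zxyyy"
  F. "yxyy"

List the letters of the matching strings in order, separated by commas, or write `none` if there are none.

A, C, D, E, F

A → match
B → no match
C → match
D → match
E → match
F → match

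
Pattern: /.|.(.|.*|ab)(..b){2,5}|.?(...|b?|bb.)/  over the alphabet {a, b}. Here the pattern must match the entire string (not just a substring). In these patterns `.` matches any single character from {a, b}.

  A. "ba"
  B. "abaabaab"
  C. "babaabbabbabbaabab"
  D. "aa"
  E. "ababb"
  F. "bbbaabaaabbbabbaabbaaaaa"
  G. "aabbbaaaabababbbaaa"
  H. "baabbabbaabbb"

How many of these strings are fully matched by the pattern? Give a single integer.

1

A → no match
B → match
C → no match
D → no match
E → no match
F → no match
G → no match
H → no match
Total matched: 1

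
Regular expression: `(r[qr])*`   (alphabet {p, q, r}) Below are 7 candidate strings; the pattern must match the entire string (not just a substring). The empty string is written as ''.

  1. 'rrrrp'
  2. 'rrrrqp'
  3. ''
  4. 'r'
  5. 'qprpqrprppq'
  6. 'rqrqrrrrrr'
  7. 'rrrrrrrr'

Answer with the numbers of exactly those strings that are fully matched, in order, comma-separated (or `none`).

1 → no match
2 → no match
3 → match
4 → no match
5 → no match
6 → match
7 → match

3, 6, 7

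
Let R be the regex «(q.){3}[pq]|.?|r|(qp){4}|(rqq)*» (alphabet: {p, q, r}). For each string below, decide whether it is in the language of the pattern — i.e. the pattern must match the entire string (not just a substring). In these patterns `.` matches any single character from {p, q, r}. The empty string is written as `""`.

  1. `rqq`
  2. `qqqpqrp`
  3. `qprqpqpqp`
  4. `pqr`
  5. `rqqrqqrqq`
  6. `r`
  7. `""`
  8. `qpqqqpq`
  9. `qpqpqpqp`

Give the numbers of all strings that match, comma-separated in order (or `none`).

1, 2, 5, 6, 7, 8, 9

1 → match
2 → match
3 → no match
4 → no match
5 → match
6 → match
7 → match
8 → match
9 → match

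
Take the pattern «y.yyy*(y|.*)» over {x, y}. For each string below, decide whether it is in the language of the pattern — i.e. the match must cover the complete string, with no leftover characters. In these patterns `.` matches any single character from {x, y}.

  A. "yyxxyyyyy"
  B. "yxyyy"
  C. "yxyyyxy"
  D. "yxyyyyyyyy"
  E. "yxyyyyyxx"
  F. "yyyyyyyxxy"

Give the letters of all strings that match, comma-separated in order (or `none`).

A. "yyxxyyyyy" → no match
B. "yxyyy" → match
C. "yxyyyxy" → match
D. "yxyyyyyyyy" → match
E. "yxyyyyyxx" → match
F. "yyyyyyyxxy" → match

B, C, D, E, F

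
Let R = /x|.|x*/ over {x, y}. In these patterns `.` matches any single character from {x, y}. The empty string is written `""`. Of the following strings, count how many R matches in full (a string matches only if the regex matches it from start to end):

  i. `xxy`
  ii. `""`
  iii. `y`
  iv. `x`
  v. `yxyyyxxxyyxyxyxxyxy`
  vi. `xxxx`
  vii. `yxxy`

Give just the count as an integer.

4

i. `xxy` → no match
ii. `""` → match
iii. `y` → match
iv. `x` → match
v → no match
vi. `xxxx` → match
vii. `yxxy` → no match
Total matched: 4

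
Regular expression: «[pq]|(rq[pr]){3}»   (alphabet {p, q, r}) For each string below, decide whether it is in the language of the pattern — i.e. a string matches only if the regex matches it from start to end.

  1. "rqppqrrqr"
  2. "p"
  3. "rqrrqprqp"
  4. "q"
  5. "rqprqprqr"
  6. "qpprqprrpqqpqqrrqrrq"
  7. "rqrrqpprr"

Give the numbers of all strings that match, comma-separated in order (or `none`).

1. "rqppqrrqr" → no match
2. "p" → match
3. "rqrrqprqp" → match
4. "q" → match
5. "rqprqprqr" → match
6 → no match
7. "rqrrqpprr" → no match

2, 3, 4, 5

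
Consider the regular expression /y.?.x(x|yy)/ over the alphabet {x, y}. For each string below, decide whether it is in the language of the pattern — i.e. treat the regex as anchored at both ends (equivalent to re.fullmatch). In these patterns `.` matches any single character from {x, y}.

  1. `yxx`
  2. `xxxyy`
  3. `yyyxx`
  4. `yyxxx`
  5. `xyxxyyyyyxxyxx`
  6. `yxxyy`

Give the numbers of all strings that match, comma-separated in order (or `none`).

3, 4, 6

1 → no match
2 → no match — must start with `y`
3 → match
4 → match
5 → no match — must start with `y`
6 → match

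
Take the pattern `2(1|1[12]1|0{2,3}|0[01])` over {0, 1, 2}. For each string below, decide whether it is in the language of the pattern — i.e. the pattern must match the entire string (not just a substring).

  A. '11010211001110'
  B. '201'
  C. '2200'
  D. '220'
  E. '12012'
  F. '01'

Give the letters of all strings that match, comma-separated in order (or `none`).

A → no match — must start with '2'
B → match
C → no match
D → no match
E → no match — must start with '2'
F → no match — must start with '2'

B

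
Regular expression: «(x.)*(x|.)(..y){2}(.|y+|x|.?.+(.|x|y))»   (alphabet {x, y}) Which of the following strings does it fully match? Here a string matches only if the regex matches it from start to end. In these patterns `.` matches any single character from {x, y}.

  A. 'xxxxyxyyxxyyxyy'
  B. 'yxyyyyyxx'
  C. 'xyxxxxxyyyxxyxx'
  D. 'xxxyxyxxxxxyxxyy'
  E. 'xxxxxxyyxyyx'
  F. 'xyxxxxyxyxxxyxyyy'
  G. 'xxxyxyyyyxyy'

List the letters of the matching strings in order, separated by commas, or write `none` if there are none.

A, B, C, D, E, G

A → match
B → match
C → match
D → match
E → match
F → no match
G → match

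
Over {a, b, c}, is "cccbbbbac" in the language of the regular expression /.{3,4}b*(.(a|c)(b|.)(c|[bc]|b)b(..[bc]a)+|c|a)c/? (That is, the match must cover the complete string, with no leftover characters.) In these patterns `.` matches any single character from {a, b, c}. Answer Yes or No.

Yes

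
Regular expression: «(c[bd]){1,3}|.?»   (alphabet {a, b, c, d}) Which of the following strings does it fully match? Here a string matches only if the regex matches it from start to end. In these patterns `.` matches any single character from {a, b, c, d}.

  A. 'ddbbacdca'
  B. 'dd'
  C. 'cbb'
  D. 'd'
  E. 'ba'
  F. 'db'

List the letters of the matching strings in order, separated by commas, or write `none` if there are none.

D

A → no match
B → no match
C → no match
D → match
E → no match
F → no match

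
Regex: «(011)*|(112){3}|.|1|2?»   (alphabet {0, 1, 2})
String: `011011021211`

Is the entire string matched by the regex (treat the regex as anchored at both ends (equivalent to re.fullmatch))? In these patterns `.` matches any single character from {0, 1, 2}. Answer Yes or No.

No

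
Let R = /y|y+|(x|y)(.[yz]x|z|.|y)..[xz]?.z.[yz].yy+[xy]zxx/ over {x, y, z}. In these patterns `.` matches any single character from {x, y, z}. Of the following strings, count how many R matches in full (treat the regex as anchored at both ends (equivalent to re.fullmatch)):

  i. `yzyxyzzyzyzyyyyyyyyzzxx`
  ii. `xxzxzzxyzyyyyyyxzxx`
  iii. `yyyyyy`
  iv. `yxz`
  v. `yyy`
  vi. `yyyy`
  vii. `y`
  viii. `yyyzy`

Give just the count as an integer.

5

i → no match
ii → match
iii → match
iv → no match
v → match
vi → match
vii → match
viii → no match
Total matched: 5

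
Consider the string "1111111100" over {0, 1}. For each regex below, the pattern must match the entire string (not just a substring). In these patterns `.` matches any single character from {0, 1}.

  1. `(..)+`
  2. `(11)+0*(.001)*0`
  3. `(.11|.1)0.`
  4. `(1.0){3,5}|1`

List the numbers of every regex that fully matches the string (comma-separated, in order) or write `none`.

1, 2

1 → match
2 → match
3 → no match
4 → no match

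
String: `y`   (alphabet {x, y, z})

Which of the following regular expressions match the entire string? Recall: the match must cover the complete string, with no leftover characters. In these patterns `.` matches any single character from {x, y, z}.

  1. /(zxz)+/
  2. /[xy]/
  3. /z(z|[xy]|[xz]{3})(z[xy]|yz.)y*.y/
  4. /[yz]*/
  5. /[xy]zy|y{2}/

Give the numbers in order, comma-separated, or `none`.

1 → no match — must start with `zxz`
2 → match
3 → no match — must start with `z`
4 → match
5 → no match

2, 4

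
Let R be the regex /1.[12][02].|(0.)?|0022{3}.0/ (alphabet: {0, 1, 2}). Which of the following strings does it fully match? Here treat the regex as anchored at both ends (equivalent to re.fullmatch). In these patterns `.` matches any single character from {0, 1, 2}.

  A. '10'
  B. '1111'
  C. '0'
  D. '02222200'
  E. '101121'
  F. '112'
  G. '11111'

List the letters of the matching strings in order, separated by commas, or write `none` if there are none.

none

A → no match
B → no match
C → no match
D → no match
E → no match
F → no match
G → no match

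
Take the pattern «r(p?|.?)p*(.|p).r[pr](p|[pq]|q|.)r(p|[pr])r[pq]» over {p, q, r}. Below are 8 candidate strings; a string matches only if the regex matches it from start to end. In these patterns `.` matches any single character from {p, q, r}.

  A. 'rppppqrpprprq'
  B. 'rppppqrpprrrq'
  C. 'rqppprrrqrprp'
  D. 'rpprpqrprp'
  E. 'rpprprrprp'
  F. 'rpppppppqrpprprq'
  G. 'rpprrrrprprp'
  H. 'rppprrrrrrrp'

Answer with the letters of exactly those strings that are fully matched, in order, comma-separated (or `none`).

A → match
B → match
C → match
D → match
E → match
F → match
G → match
H → match

A, B, C, D, E, F, G, H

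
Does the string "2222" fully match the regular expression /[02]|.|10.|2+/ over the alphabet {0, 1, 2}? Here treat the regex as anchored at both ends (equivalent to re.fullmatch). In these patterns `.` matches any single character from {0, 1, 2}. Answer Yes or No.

Yes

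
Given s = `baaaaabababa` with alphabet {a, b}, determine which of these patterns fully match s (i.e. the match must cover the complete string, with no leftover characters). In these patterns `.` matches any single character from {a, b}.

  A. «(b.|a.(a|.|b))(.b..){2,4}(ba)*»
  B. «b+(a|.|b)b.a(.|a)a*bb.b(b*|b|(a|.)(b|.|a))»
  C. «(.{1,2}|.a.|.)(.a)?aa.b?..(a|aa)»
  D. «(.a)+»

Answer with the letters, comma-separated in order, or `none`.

D

A → no match
B → no match
C → no match
D → match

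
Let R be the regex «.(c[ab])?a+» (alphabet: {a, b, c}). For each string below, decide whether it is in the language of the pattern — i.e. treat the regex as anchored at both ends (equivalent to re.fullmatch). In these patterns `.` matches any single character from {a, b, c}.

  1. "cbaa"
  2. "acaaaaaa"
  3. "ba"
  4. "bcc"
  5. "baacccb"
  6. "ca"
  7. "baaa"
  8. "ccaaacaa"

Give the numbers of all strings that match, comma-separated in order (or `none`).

2, 3, 6, 7

1 → no match
2 → match
3 → match
4 → no match — must end with "a"
5 → no match — must end with "a"
6 → match
7 → match
8 → no match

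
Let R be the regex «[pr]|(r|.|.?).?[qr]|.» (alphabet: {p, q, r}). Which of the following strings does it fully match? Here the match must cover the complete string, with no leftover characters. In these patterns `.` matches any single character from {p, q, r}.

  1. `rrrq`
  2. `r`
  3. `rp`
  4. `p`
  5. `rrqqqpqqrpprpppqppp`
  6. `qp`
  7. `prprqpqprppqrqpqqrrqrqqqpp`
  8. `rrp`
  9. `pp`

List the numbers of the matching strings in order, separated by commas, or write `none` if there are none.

2, 4

1. `rrrq` → no match
2. `r` → match
3. `rp` → no match
4. `p` → match
5 → no match
6. `qp` → no match
7 → no match
8. `rrp` → no match
9. `pp` → no match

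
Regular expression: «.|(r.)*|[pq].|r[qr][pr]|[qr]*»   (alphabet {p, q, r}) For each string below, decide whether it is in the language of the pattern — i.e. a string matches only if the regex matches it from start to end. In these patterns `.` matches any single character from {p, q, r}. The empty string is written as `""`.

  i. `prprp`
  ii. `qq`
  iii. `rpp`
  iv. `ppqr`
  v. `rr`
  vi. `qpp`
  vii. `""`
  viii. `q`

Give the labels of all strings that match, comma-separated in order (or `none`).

ii, v, vii, viii

i → no match
ii → match
iii → no match
iv → no match
v → match
vi → no match
vii → match
viii → match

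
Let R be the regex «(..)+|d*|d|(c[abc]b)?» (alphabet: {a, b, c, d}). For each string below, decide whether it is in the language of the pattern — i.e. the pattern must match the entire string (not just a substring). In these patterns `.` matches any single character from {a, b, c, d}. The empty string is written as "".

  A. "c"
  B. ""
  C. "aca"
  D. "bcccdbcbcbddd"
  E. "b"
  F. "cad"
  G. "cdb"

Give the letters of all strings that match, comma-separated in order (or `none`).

B

A → no match
B → match
C → no match
D → no match
E → no match
F → no match
G → no match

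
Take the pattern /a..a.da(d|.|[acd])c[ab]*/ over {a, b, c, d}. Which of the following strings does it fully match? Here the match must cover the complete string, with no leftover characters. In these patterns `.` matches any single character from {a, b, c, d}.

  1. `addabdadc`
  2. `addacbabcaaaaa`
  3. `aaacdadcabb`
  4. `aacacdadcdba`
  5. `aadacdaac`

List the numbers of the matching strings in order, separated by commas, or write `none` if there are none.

1, 5

1 → match
2 → no match
3 → no match
4 → no match
5 → match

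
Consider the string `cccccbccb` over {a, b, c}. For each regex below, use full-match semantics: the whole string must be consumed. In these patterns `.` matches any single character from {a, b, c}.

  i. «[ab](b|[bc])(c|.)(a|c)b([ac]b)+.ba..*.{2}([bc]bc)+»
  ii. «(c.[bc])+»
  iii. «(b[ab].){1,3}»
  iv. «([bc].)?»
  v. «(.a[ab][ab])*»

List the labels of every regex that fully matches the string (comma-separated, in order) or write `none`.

i → no match — must end with `bc`
ii → match
iii → no match — must start with `b`
iv → no match
v → no match

ii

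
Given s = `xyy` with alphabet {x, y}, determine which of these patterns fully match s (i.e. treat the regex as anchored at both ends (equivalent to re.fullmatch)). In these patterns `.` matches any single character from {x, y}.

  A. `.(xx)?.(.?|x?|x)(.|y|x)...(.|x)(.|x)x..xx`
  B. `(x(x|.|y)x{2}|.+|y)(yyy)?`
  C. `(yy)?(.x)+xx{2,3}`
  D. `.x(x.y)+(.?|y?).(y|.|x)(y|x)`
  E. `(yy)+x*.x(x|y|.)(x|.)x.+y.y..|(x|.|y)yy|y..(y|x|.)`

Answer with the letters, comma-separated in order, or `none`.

A → no match — must end with `xx`
B → match
C → no match — must end with `x`
D → no match
E → match

B, E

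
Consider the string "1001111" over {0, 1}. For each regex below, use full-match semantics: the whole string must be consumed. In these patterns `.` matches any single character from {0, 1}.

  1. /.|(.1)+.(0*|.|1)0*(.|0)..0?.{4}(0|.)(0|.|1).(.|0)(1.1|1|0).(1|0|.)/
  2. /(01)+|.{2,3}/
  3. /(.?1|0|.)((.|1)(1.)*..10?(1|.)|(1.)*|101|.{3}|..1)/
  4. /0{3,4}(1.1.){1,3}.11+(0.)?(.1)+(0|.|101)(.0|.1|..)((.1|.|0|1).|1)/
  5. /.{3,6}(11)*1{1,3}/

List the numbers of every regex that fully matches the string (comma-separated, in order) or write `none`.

1 → no match
2 → no match
3 → no match
4 → no match — must start with "0"
5 → match

5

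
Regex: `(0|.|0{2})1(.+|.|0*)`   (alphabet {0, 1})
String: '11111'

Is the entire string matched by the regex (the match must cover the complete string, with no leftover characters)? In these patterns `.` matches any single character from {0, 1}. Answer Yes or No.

Yes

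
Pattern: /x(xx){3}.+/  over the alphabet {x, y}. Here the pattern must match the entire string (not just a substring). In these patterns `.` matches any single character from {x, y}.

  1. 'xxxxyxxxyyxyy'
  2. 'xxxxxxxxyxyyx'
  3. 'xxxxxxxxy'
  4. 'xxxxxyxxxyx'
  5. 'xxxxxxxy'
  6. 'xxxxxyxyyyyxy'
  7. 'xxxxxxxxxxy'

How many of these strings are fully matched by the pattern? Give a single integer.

1 → no match
2 → match
3 → match
4 → no match
5 → match
6 → no match
7 → match
Total matched: 4

4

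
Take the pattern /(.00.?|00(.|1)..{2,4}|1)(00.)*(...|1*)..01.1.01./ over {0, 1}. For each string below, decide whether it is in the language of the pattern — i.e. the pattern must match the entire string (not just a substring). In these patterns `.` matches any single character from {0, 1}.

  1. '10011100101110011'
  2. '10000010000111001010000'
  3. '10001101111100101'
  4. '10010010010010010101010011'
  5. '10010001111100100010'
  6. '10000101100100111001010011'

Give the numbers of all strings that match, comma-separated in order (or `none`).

1, 4

1 → match
2 → no match
3 → no match
4 → match
5 → no match
6 → no match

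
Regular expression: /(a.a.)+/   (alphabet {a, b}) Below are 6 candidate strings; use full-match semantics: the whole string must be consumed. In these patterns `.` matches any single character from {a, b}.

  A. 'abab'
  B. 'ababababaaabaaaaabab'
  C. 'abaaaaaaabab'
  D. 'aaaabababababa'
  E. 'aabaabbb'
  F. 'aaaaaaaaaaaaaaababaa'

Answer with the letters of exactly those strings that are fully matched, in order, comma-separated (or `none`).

A → match
B → match
C → match
D → no match
E → no match
F → match

A, B, C, F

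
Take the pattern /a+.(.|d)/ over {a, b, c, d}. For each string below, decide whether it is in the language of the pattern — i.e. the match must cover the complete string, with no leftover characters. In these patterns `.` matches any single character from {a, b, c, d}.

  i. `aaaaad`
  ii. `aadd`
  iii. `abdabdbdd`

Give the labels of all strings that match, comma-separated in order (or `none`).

i → match
ii → match
iii → no match

i, ii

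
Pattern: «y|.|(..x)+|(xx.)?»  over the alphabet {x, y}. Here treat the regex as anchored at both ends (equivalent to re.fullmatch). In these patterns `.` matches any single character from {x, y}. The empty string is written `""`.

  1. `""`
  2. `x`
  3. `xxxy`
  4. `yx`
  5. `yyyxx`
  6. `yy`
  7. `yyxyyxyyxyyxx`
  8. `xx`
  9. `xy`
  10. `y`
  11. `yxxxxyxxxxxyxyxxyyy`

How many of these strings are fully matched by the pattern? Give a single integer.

1 → match
2 → match
3 → no match
4 → no match
5 → no match
6 → no match
7 → no match
8 → no match
9 → no match
10 → match
11 → no match
Total matched: 3

3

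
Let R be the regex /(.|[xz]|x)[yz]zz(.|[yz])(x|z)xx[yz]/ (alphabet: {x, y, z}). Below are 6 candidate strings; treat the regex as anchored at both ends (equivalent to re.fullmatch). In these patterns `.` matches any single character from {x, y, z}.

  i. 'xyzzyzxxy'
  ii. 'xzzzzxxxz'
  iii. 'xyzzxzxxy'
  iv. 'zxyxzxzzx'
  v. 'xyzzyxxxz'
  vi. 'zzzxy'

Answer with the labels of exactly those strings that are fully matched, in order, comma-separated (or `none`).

i, ii, iii, v

i → match
ii → match
iii → match
iv → no match
v → match
vi → no match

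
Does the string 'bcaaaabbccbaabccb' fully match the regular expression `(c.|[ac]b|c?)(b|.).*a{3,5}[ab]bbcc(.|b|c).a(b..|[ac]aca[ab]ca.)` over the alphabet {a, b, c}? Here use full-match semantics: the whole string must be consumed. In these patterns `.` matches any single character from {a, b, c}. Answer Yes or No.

No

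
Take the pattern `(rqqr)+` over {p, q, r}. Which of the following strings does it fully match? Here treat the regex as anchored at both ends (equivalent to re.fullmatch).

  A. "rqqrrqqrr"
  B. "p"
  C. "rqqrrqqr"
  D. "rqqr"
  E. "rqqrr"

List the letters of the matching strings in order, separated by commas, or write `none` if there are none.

C, D

A → no match — must end with "rqqr"
B → no match — must start with "rqqr"
C → match
D → match
E → no match — must end with "rqqr"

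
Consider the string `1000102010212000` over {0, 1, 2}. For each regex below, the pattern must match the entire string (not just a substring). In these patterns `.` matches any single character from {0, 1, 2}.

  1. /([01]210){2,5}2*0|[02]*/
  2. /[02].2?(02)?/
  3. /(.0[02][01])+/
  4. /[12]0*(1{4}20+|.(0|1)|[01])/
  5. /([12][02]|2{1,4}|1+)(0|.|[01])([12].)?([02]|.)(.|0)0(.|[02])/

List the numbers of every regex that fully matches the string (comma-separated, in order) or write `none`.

3

1 → no match
2 → no match
3 → match
4 → no match
5 → no match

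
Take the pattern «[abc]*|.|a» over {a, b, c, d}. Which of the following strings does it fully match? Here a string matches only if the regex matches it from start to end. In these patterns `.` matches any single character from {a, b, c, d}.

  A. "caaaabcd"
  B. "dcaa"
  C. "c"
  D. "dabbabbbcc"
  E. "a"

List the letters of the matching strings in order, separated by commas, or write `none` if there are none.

A → no match
B → no match
C → match
D → no match
E → match

C, E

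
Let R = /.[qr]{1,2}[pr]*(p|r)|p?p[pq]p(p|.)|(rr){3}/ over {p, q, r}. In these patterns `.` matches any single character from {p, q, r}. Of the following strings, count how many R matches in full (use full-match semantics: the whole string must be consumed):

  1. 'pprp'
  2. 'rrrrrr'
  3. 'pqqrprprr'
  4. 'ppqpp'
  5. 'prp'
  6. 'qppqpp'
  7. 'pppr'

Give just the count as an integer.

1 → no match
2 → match
3 → match
4 → match
5 → match
6 → no match
7 → match
Total matched: 5

5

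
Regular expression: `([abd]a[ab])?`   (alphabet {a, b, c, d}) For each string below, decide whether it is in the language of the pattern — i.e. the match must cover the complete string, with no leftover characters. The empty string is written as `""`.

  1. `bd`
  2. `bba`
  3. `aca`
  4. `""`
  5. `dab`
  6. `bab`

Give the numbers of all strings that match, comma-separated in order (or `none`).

4, 5, 6

1. `bd` → no match
2. `bba` → no match
3. `aca` → no match
4. `""` → match
5. `dab` → match
6. `bab` → match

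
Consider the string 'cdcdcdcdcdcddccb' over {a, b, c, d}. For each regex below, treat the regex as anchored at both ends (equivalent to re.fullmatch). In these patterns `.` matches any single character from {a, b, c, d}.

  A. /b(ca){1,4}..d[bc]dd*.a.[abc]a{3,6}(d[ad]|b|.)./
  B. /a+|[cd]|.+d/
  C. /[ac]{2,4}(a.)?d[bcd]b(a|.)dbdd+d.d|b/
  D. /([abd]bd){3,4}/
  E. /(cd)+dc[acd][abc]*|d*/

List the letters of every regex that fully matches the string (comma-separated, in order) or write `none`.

A → no match — must start with 'bca'
B → no match
C → no match
D → no match — must end with 'bd'
E → match

E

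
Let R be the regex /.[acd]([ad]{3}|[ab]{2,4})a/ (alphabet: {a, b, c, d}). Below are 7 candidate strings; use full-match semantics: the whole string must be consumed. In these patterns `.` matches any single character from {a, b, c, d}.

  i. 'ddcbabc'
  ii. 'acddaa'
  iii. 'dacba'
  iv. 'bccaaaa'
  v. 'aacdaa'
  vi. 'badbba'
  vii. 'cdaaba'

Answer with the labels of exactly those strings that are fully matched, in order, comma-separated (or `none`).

i → no match — must end with 'a'
ii → match
iii → no match
iv → no match
v → no match
vi → no match
vii → match

ii, vii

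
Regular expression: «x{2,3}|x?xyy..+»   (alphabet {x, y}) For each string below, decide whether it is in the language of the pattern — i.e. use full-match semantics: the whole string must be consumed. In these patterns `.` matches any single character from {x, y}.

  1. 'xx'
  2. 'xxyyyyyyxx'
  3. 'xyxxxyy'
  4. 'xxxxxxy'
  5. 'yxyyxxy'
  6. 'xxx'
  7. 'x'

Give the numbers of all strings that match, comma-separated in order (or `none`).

1, 2, 6

1. 'xx' → match
2. 'xxyyyyyyxx' → match
3. 'xyxxxyy' → no match
4. 'xxxxxxy' → no match
5. 'yxyyxxy' → no match
6. 'xxx' → match
7. 'x' → no match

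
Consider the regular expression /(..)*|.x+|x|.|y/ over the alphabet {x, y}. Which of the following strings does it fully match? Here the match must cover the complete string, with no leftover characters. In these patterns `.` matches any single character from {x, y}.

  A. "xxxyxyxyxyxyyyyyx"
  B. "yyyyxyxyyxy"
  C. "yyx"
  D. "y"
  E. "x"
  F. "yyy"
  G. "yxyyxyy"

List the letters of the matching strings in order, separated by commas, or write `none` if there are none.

D, E

A → no match
B → no match
C → no match
D → match
E → match
F → no match
G → no match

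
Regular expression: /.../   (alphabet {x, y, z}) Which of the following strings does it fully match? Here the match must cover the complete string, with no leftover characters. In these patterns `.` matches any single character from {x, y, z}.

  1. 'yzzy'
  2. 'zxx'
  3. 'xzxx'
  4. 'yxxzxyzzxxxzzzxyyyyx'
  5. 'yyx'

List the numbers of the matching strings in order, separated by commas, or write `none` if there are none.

2, 5

1 → no match
2 → match
3 → no match
4 → no match
5 → match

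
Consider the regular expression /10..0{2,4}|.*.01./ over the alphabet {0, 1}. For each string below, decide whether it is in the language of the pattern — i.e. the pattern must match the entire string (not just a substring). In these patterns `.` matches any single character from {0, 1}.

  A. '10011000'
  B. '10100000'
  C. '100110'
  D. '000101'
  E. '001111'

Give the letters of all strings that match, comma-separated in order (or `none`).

A → no match
B → match
C → no match
D → no match
E → no match

B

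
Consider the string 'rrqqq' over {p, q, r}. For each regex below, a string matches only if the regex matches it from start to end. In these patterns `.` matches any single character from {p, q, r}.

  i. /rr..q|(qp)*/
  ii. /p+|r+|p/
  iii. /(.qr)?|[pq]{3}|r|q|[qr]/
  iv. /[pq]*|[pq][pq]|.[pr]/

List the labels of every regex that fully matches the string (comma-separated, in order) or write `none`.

i

i → match
ii → no match
iii → no match
iv → no match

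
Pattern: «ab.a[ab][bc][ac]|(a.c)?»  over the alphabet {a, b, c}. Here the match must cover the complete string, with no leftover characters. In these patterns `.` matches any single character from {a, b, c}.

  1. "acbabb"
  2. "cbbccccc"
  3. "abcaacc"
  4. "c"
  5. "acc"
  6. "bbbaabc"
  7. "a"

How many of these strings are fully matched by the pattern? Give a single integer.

2

1 → no match
2 → no match
3 → match
4 → no match
5 → match
6 → no match
7 → no match
Total matched: 2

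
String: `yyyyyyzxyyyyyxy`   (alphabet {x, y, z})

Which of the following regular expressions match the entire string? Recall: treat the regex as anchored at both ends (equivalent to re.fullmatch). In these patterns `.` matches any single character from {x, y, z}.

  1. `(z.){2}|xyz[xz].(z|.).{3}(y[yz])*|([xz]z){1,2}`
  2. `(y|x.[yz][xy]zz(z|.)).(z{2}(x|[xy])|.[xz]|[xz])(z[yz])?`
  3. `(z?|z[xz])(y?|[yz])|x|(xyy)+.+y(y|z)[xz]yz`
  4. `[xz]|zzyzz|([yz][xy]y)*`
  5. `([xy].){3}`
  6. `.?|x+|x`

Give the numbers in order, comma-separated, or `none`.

4

1 → no match
2 → no match
3 → no match
4 → match
5 → no match
6 → no match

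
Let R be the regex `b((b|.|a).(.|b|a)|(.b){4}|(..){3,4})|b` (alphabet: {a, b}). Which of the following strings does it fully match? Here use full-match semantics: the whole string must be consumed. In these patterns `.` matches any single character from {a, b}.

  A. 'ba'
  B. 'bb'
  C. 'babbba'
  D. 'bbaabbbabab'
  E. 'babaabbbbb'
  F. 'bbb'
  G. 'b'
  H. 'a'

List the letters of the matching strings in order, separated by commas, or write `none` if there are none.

G

A → no match
B → no match
C → no match
D → no match
E → no match
F → no match
G → match
H → no match — must start with 'b'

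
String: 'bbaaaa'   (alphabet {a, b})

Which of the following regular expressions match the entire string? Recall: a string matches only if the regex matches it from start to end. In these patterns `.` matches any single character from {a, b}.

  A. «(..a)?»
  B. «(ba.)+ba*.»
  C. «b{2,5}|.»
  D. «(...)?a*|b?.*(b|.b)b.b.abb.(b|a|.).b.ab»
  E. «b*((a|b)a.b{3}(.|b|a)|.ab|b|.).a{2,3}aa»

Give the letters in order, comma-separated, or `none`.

A → no match
B → no match — must start with 'ba'
C → no match
D → match
E → match

D, E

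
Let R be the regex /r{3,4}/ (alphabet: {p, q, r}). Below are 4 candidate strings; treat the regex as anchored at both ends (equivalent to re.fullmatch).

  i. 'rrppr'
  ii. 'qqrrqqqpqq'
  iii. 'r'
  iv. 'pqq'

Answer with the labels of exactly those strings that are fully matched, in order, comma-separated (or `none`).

none

i → no match
ii → no match — must start with 'r'
iii → no match
iv → no match — must start with 'r'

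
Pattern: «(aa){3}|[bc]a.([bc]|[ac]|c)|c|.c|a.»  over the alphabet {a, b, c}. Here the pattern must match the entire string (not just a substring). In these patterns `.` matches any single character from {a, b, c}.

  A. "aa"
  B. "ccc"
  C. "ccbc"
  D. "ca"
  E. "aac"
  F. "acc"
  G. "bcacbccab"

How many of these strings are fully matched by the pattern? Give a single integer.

A → match
B → no match
C → no match
D → no match
E → no match
F → no match
G → no match
Total matched: 1

1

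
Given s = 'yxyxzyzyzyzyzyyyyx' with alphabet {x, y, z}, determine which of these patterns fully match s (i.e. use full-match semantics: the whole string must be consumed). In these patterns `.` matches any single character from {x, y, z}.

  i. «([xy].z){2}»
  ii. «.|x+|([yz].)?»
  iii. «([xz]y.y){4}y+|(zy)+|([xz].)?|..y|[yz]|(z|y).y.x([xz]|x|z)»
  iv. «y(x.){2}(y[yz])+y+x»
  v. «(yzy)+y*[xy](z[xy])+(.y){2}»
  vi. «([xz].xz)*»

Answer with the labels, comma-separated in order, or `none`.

i → no match — must end with 'z'
ii → no match
iii → no match
iv → match
v → no match — must start with 'yzy'
vi → no match

iv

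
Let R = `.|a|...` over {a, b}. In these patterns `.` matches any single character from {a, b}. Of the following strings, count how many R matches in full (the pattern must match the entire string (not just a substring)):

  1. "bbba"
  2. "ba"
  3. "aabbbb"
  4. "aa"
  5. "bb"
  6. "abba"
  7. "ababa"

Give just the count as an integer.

1 → no match
2 → no match
3 → no match
4 → no match
5 → no match
6 → no match
7 → no match
Total matched: 0

0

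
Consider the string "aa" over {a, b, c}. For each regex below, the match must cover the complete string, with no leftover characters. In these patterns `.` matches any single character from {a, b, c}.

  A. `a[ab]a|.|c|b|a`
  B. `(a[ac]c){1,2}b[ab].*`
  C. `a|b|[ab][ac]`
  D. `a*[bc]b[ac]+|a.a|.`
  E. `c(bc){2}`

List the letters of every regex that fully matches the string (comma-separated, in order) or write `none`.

A → no match
B → no match
C → match
D → no match
E → no match — must start with "cbc"

C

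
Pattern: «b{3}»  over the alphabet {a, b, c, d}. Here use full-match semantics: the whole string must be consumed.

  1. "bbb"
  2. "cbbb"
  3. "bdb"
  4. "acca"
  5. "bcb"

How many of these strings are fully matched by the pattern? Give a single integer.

1

1 → match
2 → no match — must start with "b"
3 → no match
4 → no match — must start with "b"
5 → no match
Total matched: 1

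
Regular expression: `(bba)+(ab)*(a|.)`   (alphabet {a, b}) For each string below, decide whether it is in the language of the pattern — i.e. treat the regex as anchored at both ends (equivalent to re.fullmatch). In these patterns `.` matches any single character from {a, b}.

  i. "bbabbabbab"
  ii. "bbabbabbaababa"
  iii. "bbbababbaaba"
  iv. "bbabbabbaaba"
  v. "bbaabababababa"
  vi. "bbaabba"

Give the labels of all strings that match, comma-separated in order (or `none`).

i → match
ii → match
iii → no match — must start with "bba"
iv → match
v → match
vi → no match

i, ii, iv, v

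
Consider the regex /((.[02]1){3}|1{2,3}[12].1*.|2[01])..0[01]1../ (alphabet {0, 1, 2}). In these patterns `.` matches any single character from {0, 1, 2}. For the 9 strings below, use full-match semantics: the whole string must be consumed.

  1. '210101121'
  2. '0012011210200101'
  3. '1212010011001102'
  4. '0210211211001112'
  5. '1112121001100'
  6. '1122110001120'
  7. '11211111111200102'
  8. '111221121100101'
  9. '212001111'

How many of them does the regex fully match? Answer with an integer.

9

1 → match
2 → match
3 → match
4 → match
5 → match
6 → match
7 → match
8 → match
9 → match
Total matched: 9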